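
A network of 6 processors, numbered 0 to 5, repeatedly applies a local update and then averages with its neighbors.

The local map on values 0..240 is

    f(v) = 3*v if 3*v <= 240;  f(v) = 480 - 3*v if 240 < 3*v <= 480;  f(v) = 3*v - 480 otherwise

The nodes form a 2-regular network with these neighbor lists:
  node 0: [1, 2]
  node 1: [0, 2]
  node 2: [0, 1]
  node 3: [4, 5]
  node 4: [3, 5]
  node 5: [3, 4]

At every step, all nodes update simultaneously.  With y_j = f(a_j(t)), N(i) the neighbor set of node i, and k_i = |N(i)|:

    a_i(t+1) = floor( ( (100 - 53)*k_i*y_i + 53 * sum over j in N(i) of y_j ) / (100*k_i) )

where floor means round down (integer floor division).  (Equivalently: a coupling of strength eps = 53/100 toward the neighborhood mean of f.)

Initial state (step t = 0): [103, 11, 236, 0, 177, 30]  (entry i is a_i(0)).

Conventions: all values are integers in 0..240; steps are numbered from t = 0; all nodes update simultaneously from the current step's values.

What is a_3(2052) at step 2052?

Simulating step by step:
t=0: [103, 11, 236, 0, 177, 30]
t=1: [149, 121, 161, 37, 47, 55]
t=2: [47, 64, 41, 133, 139, 144]
t=3: [149, 160, 146, 67, 63, 60]
t=4: [26, 19, 28, 192, 189, 187]
t=5: [74, 69, 75, 89, 87, 86]
t=6: [218, 215, 219, 216, 218, 218]
t=7: [172, 170, 173, 171, 172, 172]
t=8: [35, 33, 35, 34, 35, 35]
t=9: [103, 102, 103, 103, 104, 104]
t=10: [171, 172, 171, 169, 168, 168]
t=11: [33, 34, 33, 25, 24, 24]
t=12: [99, 100, 99, 73, 72, 72]
t=13: [182, 181, 182, 217, 216, 216]
t=14: [65, 64, 65, 169, 168, 168]
t=15: [194, 193, 194, 25, 24, 24]
t=16: [101, 100, 101, 73, 72, 72]
t=17: [177, 178, 177, 217, 216, 216]
t=18: [51, 52, 51, 169, 168, 168]
t=19: [153, 154, 153, 25, 24, 24]
t=20: [20, 19, 20, 73, 72, 72]
t=21: [59, 58, 59, 217, 216, 216]
t=22: [176, 175, 176, 169, 168, 168]
t=23: [47, 46, 47, 25, 24, 24]
t=24: [140, 139, 140, 73, 72, 72]
t=25: [60, 61, 60, 217, 216, 216]
t=26: [180, 181, 180, 169, 168, 168]
t=27: [60, 61, 60, 25, 24, 24]
t=28: [180, 181, 180, 73, 72, 72]
t=29: [60, 61, 60, 217, 216, 216]

Answer: a_3(2052) = 73
Key observation: The state at step 25, [60, 61, 60, 217, 216, 216], reappears at step 29: the system is in a cycle of period 4 from step 25 on.  Therefore the state at step 2052 equals the state at step 25 + ((2052 - 25) mod 4) = 28, which is [180, 181, 180, 73, 72, 72].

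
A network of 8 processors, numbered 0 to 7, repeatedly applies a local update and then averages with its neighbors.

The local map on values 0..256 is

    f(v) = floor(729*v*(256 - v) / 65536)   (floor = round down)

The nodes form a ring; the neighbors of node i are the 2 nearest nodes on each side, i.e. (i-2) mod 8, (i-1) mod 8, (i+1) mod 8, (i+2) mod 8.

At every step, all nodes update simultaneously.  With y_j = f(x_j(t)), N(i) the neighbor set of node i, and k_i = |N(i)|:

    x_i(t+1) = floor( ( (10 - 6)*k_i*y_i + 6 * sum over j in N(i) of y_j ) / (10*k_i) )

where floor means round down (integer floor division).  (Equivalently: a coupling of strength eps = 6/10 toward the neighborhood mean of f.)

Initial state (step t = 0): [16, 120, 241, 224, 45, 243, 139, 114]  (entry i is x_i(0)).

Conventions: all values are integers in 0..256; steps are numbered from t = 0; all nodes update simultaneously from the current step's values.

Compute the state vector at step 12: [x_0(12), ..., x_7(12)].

Answer: [167, 167, 167, 167, 167, 167, 167, 167]

Derivation:
t=0: [16, 120, 241, 224, 45, 243, 139, 114]
t=1: [103, 123, 77, 85, 92, 95, 126, 137]
t=2: [174, 172, 163, 165, 166, 171, 176, 178]
t=3: [158, 161, 164, 165, 164, 160, 158, 156]
t=4: [171, 169, 168, 167, 168, 169, 171, 171]
t=5: [161, 162, 163, 164, 163, 162, 161, 161]
t=6: [169, 168, 168, 167, 168, 168, 169, 169]
t=7: [163, 163, 164, 164, 164, 163, 163, 163]
t=8: [167, 167, 167, 167, 167, 167, 167, 168]
t=9: [164, 164, 165, 165, 165, 164, 164, 164]
t=10: [167, 167, 167, 167, 167, 167, 167, 167]
t=11: [165, 165, 165, 165, 165, 165, 165, 165]
t=12: [167, 167, 167, 167, 167, 167, 167, 167]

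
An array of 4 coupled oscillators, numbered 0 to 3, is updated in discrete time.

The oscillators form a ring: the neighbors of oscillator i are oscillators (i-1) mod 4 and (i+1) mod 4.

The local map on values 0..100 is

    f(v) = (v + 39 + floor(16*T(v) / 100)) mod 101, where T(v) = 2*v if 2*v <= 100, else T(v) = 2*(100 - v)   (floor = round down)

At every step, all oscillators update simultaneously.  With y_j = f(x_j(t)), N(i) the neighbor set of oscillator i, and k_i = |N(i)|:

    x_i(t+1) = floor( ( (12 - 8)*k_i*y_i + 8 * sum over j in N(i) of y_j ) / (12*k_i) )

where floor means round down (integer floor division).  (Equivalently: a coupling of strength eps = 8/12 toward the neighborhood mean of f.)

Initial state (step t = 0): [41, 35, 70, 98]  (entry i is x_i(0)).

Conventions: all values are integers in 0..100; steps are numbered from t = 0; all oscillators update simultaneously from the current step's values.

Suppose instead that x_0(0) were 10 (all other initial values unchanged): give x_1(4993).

Answer: x_1(4993) = 60
Key observation: The state at step 4, [35, 35, 60, 60], reappears at step 6: the system is in a cycle of period 2 from step 4 on.  Therefore the state at step 4993 equals the state at step 4 + ((4993 - 4) mod 2) = 5, which is [60, 60, 35, 35].

Derivation:
t=0: [10, 35, 70, 98]
t=1: [57, 51, 46, 35]
t=2: [32, 37, 62, 64]
t=3: [60, 60, 37, 35]
t=4: [35, 35, 60, 60]
t=5: [60, 60, 35, 35]
t=6: [35, 35, 60, 60]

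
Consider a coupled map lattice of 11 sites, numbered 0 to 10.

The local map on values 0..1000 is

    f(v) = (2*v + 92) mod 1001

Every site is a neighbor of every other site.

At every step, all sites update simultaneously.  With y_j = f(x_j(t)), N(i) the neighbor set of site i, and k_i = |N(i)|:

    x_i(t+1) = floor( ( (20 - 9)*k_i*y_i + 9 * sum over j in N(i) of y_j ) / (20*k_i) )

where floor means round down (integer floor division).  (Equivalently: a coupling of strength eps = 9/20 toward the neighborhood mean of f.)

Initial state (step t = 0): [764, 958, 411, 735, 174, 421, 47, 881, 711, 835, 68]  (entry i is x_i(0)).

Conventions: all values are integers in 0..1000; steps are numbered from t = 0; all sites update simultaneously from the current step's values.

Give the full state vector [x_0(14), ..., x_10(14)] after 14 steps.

Simulating step by step:
t=0: [764, 958, 411, 735, 174, 421, 47, 881, 711, 835, 68]
t=1: [583, 273, 732, 553, 492, 742, 364, 701, 529, 654, 385]
t=2: [355, 548, 506, 325, 263, 516, 640, 474, 301, 427, 661]
t=3: [631, 321, 278, 601, 538, 288, 414, 246, 577, 704, 435]
t=4: [451, 643, 600, 421, 357, 610, 737, 568, 397, 525, 759]
t=5: [778, 466, 423, 748, 683, 433, 561, 390, 723, 347, 583]
t=6: [609, 293, 756, 578, 513, 766, 389, 722, 553, 679, 412]
t=7: [405, 591, 553, 374, 308, 564, 688, 519, 348, 476, 712]
t=8: [684, 366, 328, 652, 586, 339, 464, 293, 626, 250, 488]
t=9: [463, 648, 609, 431, 364, 620, 241, 574, 405, 531, 265]
t=10: [247, 434, 394, 720, 652, 406, 528, 359, 694, 316, 552]
t=11: [593, 782, 741, 565, 496, 754, 371, 706, 539, 663, 395]
t=12: [374, 565, 523, 346, 276, 537, 655, 488, 319, 445, 679]
t=13: [668, 355, 313, 639, 569, 327, 446, 277, 612, 739, 470]
t=14: [478, 667, 625, 448, 378, 639, 759, 588, 421, 549, 278]

Answer: [478, 667, 625, 448, 378, 639, 759, 588, 421, 549, 278]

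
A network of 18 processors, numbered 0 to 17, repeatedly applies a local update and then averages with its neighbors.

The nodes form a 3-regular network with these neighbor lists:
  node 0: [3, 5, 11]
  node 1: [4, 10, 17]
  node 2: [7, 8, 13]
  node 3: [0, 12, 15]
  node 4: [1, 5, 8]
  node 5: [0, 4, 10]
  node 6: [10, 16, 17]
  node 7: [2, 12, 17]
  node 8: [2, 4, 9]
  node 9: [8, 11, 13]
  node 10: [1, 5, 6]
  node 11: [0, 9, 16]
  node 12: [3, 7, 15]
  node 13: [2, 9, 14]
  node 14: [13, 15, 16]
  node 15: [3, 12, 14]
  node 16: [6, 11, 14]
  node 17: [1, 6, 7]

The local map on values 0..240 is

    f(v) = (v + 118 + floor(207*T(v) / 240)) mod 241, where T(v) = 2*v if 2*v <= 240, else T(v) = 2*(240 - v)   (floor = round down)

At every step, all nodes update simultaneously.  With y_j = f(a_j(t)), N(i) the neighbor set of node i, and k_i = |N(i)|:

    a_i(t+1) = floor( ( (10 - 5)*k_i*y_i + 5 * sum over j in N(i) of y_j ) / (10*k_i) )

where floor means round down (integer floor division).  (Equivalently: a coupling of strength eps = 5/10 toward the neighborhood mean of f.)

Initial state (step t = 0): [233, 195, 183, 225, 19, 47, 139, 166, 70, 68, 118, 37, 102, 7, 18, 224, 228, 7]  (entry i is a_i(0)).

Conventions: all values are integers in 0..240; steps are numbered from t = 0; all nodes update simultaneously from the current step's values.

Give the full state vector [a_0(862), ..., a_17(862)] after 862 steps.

Answer: [169, 169, 169, 169, 169, 169, 169, 169, 169, 169, 169, 169, 169, 169, 169, 169, 169, 169]
Key observation: The state at step 10, [169, 169, 169, 169, 169, 169, 169, 169, 169, 169, 169, 169, 169, 169, 169, 169, 169, 169], reappears at step 12: the system is in a cycle of period 2 from step 10 on.  Therefore the state at step 862 equals the state at step 10 + ((862 - 10) mod 2) = 10, which is [169, 169, 169, 169, 169, 169, 169, 169, 169, 169, 169, 169, 169, 169, 169, 169, 169, 169].

Derivation:
t=0: [233, 195, 183, 225, 19, 47, 139, 166, 70, 68, 118, 37, 102, 7, 18, 224, 228, 7]
t=1: [119, 158, 141, 130, 121, 84, 171, 159, 98, 101, 156, 160, 147, 133, 148, 138, 158, 153]
t=2: [179, 181, 179, 193, 172, 149, 172, 179, 162, 161, 163, 175, 185, 184, 184, 188, 175, 176]
t=3: [163, 163, 162, 154, 168, 174, 166, 160, 170, 169, 170, 165, 155, 160, 157, 154, 163, 162]
t=4: [171, 170, 172, 177, 168, 166, 170, 174, 168, 169, 167, 170, 177, 173, 176, 178, 172, 172]
t=5: [166, 167, 166, 162, 168, 169, 167, 164, 168, 167, 168, 167, 162, 165, 163, 161, 165, 166]
t=6: [170, 169, 170, 172, 168, 168, 169, 171, 169, 169, 168, 169, 173, 170, 172, 173, 170, 170]
t=7: [167, 168, 167, 165, 168, 168, 167, 166, 168, 167, 168, 167, 165, 167, 166, 165, 167, 167]
t=8: [169, 169, 169, 170, 169, 169, 169, 169, 169, 169, 169, 169, 170, 169, 169, 170, 169, 169]
t=9: [167, 168, 168, 167, 168, 168, 168, 167, 168, 168, 168, 168, 167, 168, 167, 167, 168, 168]
t=10: [169, 169, 169, 169, 169, 169, 169, 169, 169, 169, 169, 169, 169, 169, 169, 169, 169, 169]
t=11: [168, 168, 168, 168, 168, 168, 168, 168, 168, 168, 168, 168, 168, 168, 168, 168, 168, 168]
t=12: [169, 169, 169, 169, 169, 169, 169, 169, 169, 169, 169, 169, 169, 169, 169, 169, 169, 169]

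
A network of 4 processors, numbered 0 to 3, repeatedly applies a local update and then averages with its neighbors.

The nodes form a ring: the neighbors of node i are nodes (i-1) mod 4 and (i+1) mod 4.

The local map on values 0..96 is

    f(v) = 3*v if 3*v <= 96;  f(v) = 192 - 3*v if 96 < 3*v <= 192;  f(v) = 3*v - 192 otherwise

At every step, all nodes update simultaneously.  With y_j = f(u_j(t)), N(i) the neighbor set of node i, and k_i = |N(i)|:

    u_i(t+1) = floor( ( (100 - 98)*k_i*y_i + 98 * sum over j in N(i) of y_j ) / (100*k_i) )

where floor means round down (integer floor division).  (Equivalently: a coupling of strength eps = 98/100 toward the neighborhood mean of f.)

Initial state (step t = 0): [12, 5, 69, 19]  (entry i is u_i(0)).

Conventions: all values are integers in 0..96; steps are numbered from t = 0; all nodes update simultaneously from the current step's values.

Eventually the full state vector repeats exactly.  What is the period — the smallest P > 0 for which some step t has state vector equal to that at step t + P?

Simulating step by step:
t=0: [12, 5, 69, 19]
t=1: [36, 25, 35, 26]
t=2: [76, 85, 76, 85]
t=3: [62, 36, 62, 36]
t=4: [82, 7, 82, 7]
t=5: [21, 53, 21, 53]
t=6: [33, 62, 33, 62]
t=7: [7, 91, 7, 91]
t=8: [79, 22, 79, 22]
t=9: [65, 45, 65, 45]
t=10: [55, 4, 55, 4]
t=11: [12, 26, 12, 26]
t=12: [77, 36, 77, 36]
t=13: [83, 39, 83, 39]
t=14: [74, 57, 74, 57]
t=15: [21, 29, 21, 29]
t=16: [86, 63, 86, 63]
t=17: [4, 64, 4, 64]
t=18: [0, 11, 0, 11]
t=19: [32, 0, 32, 0]
t=20: [1, 94, 1, 94]
t=21: [88, 4, 88, 4]
t=22: [13, 70, 13, 70]
t=23: [18, 38, 18, 38]
t=24: [77, 54, 77, 54]
t=25: [30, 38, 30, 38]
t=26: [78, 89, 78, 89]
t=27: [74, 42, 74, 42]
t=28: [65, 30, 65, 30]
t=29: [88, 4, 88, 4]

Answer: 8
Key observation: The state at step 21, [88, 4, 88, 4], reappears at step 29 — and no state repeats earlier — so the cycle the system enters has period 8.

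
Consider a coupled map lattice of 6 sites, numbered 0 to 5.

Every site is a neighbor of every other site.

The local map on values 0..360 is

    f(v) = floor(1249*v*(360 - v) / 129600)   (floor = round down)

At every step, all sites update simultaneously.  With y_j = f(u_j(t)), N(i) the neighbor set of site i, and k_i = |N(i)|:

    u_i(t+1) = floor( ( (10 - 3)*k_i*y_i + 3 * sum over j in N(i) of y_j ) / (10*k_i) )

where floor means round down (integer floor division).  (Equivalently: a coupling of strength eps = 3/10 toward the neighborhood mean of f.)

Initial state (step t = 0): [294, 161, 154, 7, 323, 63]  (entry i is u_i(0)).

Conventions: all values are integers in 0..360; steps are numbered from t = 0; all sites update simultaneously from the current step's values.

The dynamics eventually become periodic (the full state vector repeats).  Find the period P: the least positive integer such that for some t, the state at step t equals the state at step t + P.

Answer: 4
Key observation: The state at step 12, [309, 309, 309, 309, 309, 309], reappears at step 16 — and no state repeats earlier — so the cycle the system enters has period 4.

Derivation:
t=0: [294, 161, 154, 7, 323, 63]
t=1: [186, 264, 262, 81, 140, 182]
t=2: [296, 253, 255, 236, 287, 297]
t=3: [198, 248, 246, 262, 210, 196]
t=4: [300, 273, 275, 260, 296, 300]
t=5: [184, 219, 217, 233, 190, 184]
t=6: [308, 299, 300, 291, 308, 308]
t=7: [158, 172, 170, 183, 158, 158]
t=8: [307, 310, 310, 310, 307, 307]
t=9: [154, 150, 150, 150, 154, 154]
t=10: [304, 303, 303, 303, 304, 304]
t=11: [164, 165, 165, 165, 164, 164]
t=12: [309, 309, 309, 309, 309, 309]
t=13: [151, 151, 151, 151, 151, 151]
t=14: [304, 304, 304, 304, 304, 304]
t=15: [164, 164, 164, 164, 164, 164]
t=16: [309, 309, 309, 309, 309, 309]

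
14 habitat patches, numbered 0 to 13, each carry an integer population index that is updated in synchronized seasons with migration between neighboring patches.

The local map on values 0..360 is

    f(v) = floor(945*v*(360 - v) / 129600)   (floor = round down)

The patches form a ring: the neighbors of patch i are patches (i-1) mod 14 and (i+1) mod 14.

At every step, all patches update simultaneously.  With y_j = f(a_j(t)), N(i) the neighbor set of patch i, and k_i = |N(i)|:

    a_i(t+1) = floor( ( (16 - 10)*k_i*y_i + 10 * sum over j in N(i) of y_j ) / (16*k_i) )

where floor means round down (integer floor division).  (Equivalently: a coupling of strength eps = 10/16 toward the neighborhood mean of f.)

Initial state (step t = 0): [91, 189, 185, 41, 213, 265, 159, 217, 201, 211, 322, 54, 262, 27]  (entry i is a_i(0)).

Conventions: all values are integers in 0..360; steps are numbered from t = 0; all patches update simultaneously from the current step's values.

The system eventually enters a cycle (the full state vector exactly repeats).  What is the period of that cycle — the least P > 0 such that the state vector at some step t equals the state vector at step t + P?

Answer: 2
Key observation: The state at step 7, [222, 222, 222, 222, 222, 222, 222, 222, 222, 222, 222, 222, 222, 222], reappears at step 9 — and no state repeats earlier — so the cycle the system enters has period 2.

Derivation:
t=0: [91, 189, 185, 41, 213, 265, 159, 217, 201, 211, 322, 54, 262, 27]
t=1: [160, 217, 191, 180, 172, 212, 215, 230, 229, 186, 142, 131, 127, 138]
t=2: [227, 231, 232, 235, 233, 229, 224, 220, 223, 226, 225, 219, 218, 223]
t=3: [219, 217, 215, 214, 215, 218, 221, 222, 222, 220, 221, 223, 224, 222]
t=4: [224, 226, 226, 227, 226, 225, 223, 223, 223, 223, 223, 222, 222, 223]
t=5: [221, 220, 220, 220, 220, 221, 221, 222, 222, 222, 222, 222, 222, 222]
t=6: [223, 223, 224, 224, 223, 223, 223, 223, 223, 223, 223, 223, 223, 223]
t=7: [222, 222, 222, 222, 222, 222, 222, 222, 222, 222, 222, 222, 222, 222]
t=8: [223, 223, 223, 223, 223, 223, 223, 223, 223, 223, 223, 223, 223, 223]
t=9: [222, 222, 222, 222, 222, 222, 222, 222, 222, 222, 222, 222, 222, 222]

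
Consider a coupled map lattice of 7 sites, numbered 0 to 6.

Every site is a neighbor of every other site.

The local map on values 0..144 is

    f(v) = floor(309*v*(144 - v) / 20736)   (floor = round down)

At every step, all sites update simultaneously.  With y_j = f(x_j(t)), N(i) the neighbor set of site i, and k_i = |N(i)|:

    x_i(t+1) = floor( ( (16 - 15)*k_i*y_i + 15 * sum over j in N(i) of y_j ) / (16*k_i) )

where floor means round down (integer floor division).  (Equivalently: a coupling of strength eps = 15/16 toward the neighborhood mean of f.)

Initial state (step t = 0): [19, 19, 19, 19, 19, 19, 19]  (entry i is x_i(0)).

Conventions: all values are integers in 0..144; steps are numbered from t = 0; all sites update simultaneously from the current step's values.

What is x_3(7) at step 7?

Answer: x_3(7) = 76

Derivation:
t=0: [19, 19, 19, 19, 19, 19, 19]
t=1: [35, 35, 35, 35, 35, 35, 35]
t=2: [56, 56, 56, 56, 56, 56, 56]
t=3: [73, 73, 73, 73, 73, 73, 73]
t=4: [77, 77, 77, 77, 77, 77, 77]
t=5: [76, 76, 76, 76, 76, 76, 76]
t=6: [77, 77, 77, 77, 77, 77, 77]
t=7: [76, 76, 76, 76, 76, 76, 76]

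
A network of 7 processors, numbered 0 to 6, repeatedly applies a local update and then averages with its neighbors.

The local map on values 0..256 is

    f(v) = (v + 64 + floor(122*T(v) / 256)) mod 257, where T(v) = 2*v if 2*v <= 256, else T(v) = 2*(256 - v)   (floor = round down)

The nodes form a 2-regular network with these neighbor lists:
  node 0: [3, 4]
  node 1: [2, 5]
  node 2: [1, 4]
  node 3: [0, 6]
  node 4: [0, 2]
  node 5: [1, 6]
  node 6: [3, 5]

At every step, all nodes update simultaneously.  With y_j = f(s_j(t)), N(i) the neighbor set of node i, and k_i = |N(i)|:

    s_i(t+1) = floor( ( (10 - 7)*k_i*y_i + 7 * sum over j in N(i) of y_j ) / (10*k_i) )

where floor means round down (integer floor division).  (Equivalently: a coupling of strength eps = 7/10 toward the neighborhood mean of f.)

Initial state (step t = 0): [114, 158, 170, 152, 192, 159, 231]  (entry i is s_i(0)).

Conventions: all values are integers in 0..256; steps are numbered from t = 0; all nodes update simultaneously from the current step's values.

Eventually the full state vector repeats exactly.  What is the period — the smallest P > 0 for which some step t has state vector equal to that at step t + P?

Simulating step by step:
t=0: [114, 158, 170, 152, 192, 159, 231]
t=1: [50, 58, 58, 48, 48, 59, 58]
t=2: [158, 177, 170, 165, 165, 177, 170]
t=3: [58, 58, 58, 58, 58, 58, 58]
t=4: [177, 177, 177, 177, 177, 177, 177]
t=5: [59, 59, 59, 59, 59, 59, 59]
t=6: [179, 179, 179, 179, 179, 179, 179]
t=7: [59, 59, 59, 59, 59, 59, 59]

Answer: 2
Key observation: The state at step 5, [59, 59, 59, 59, 59, 59, 59], reappears at step 7 — and no state repeats earlier — so the cycle the system enters has period 2.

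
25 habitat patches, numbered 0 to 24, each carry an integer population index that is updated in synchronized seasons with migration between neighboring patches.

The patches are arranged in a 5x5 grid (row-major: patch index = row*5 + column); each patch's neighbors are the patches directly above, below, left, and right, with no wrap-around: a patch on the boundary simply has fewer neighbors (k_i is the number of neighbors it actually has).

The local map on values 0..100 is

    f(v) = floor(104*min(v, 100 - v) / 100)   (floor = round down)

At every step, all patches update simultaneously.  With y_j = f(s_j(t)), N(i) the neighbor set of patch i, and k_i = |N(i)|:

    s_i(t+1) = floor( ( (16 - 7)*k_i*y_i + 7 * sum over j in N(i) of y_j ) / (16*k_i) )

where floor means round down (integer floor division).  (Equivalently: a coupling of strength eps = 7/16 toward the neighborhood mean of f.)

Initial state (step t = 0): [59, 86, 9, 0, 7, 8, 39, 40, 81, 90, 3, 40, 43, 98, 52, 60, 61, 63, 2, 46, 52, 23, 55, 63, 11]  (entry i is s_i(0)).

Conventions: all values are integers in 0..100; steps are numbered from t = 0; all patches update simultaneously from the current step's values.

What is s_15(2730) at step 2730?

Answer: s_15(2730) = 36
Key observation: The state at step 11, [24, 22, 20, 16, 15, 28, 27, 25, 19, 17, 33, 32, 30, 24, 23, 36, 36, 34, 30, 28, 37, 37, 35, 33, 31], reappears at step 12: the system is in a cycle of period 1 from step 11 on.  Therefore the state at step 2730 equals the state at step 11 + ((2730 - 11) mod 1) = 11, which is [24, 22, 20, 16, 15, 28, 27, 25, 19, 17, 33, 32, 30, 24, 23, 36, 36, 34, 30, 28, 37, 37, 35, 33, 31].

Derivation:
t=0: [59, 86, 9, 0, 7, 8, 39, 40, 81, 90, 3, 40, 43, 98, 52, 60, 61, 63, 2, 46, 52, 23, 55, 63, 11]
t=1: [28, 21, 13, 5, 6, 16, 33, 35, 16, 16, 14, 36, 38, 13, 36, 36, 38, 35, 14, 35, 41, 32, 40, 29, 24]
t=2: [24, 22, 16, 7, 7, 20, 31, 31, 16, 17, 21, 34, 35, 18, 30, 34, 37, 34, 20, 31, 38, 36, 37, 28, 27]
t=3: [22, 22, 17, 9, 9, 22, 29, 28, 17, 17, 24, 33, 33, 21, 27, 33, 36, 34, 23, 29, 37, 37, 36, 28, 29]
t=4: [22, 22, 18, 11, 10, 23, 28, 27, 17, 17, 26, 32, 32, 22, 25, 33, 36, 34, 25, 28, 37, 37, 35, 29, 29]
t=5: [22, 22, 19, 12, 11, 24, 27, 26, 18, 17, 28, 32, 31, 23, 24, 34, 36, 34, 27, 28, 37, 37, 35, 30, 29]
t=6: [22, 22, 19, 13, 12, 25, 27, 25, 18, 17, 29, 32, 30, 24, 23, 34, 36, 34, 28, 28, 37, 37, 35, 31, 30]
t=7: [22, 22, 19, 14, 13, 26, 27, 25, 18, 17, 30, 32, 30, 24, 23, 35, 36, 34, 29, 28, 37, 37, 35, 32, 30]
t=8: [23, 22, 19, 15, 14, 27, 27, 25, 18, 17, 31, 32, 30, 24, 23, 35, 36, 34, 30, 28, 37, 37, 35, 32, 31]
t=9: [23, 22, 19, 15, 14, 27, 27, 25, 19, 17, 32, 32, 30, 24, 23, 35, 36, 34, 30, 28, 37, 37, 35, 33, 31]
t=10: [23, 22, 19, 16, 14, 28, 27, 25, 19, 17, 32, 32, 30, 24, 23, 36, 36, 34, 30, 28, 37, 37, 35, 33, 31]
t=11: [24, 22, 20, 16, 15, 28, 27, 25, 19, 17, 33, 32, 30, 24, 23, 36, 36, 34, 30, 28, 37, 37, 35, 33, 31]
t=12: [24, 22, 20, 16, 15, 28, 27, 25, 19, 17, 33, 32, 30, 24, 23, 36, 36, 34, 30, 28, 37, 37, 35, 33, 31]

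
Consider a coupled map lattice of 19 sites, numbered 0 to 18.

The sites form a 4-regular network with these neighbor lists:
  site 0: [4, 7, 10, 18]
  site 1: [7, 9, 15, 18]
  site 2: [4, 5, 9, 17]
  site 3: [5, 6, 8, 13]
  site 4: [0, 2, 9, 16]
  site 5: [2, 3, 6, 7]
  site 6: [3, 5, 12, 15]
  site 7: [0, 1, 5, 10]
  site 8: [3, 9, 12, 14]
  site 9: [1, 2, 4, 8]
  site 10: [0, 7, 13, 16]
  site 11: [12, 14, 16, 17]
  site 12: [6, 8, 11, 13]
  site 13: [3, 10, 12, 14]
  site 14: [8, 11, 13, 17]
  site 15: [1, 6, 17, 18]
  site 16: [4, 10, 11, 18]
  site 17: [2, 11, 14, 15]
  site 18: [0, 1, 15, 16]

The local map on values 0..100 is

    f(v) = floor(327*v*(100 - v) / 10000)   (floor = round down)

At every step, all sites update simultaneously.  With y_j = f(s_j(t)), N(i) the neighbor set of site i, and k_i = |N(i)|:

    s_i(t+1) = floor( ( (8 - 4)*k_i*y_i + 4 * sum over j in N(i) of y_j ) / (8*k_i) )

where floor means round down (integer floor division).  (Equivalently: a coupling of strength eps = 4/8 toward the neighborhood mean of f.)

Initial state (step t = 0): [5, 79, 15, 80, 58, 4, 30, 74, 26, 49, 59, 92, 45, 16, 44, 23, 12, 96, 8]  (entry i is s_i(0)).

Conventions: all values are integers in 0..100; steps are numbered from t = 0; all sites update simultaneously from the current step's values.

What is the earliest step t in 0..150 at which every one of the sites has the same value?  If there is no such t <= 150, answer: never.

Answer: 8
Key observation: Synchronization is absorbing here: once all sites are equal they stay equal, and step 8 is the first all-equal step.

Derivation:
t=0: [5, 79, 15, 80, 58, 4, 30, 74, 26, 49, 59, 92, 45, 16, 44, 23, 12, 96, 8]  (not all equal)
t=1: [38, 55, 43, 49, 60, 33, 59, 51, 67, 70, 58, 37, 64, 57, 57, 48, 42, 31, 32]  (not all equal)
t=2: [77, 77, 75, 78, 77, 76, 78, 79, 74, 72, 79, 75, 75, 79, 77, 77, 77, 74, 75]  (not all equal)
t=3: [56, 58, 60, 56, 58, 57, 57, 55, 60, 62, 54, 60, 59, 55, 58, 58, 57, 60, 59]  (not all equal)
t=4: [79, 78, 78, 79, 78, 79, 79, 80, 78, 77, 80, 78, 79, 79, 78, 79, 79, 78, 79]  (not all equal)
t=5: [53, 55, 55, 54, 55, 54, 54, 53, 55, 56, 52, 55, 54, 54, 55, 54, 54, 55, 54]  (not all equal)
t=6: [80, 80, 80, 80, 80, 80, 81, 80, 80, 80, 81, 80, 80, 80, 80, 80, 80, 80, 80]  (not all equal)
t=7: [51, 52, 52, 51, 52, 51, 51, 51, 52, 52, 51, 52, 51, 51, 52, 51, 51, 52, 52]  (not all equal)
t=8: [81, 81, 81, 81, 81, 81, 81, 81, 81, 81, 81, 81, 81, 81, 81, 81, 81, 81, 81]  (all equal)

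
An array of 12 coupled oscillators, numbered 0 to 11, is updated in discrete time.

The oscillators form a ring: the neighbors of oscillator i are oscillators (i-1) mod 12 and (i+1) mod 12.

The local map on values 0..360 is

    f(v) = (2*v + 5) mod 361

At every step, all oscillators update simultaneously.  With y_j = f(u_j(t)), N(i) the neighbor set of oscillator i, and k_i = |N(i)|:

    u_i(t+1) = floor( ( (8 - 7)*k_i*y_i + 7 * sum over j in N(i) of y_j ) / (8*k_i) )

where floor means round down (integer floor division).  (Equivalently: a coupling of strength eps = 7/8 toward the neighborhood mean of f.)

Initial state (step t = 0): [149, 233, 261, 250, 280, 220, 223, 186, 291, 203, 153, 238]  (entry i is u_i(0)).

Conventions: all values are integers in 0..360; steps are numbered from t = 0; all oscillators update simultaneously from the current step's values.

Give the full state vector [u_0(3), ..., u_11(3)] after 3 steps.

Simulating step by step:
t=0: [149, 233, 261, 250, 280, 220, 223, 186, 291, 203, 153, 238]
t=1: [138, 218, 131, 179, 125, 139, 55, 140, 57, 241, 113, 283]
t=2: [162, 249, 69, 228, 156, 197, 262, 138, 194, 168, 175, 250]
t=3: [166, 224, 123, 213, 100, 216, 160, 122, 276, 211, 256, 317]

Answer: [166, 224, 123, 213, 100, 216, 160, 122, 276, 211, 256, 317]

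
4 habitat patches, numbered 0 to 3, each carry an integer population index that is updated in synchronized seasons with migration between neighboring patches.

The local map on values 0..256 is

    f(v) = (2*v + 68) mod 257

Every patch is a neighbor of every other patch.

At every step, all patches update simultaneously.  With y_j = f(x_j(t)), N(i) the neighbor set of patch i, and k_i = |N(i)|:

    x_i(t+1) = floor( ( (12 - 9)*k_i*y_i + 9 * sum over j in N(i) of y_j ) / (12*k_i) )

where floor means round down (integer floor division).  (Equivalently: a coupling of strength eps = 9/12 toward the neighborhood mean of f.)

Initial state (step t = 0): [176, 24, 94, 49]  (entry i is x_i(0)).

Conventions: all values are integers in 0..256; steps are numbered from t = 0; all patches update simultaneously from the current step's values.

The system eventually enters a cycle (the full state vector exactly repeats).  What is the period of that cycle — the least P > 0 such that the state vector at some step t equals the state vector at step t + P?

Simulating step by step:
t=0: [176, 24, 94, 49]
t=1: [175, 175, 175, 175]
t=2: [161, 161, 161, 161]
t=3: [133, 133, 133, 133]
t=4: [77, 77, 77, 77]
t=5: [222, 222, 222, 222]
t=6: [255, 255, 255, 255]
t=7: [64, 64, 64, 64]
t=8: [196, 196, 196, 196]
t=9: [203, 203, 203, 203]
t=10: [217, 217, 217, 217]
t=11: [245, 245, 245, 245]
t=12: [44, 44, 44, 44]
t=13: [156, 156, 156, 156]
t=14: [123, 123, 123, 123]
t=15: [57, 57, 57, 57]
t=16: [182, 182, 182, 182]
t=17: [175, 175, 175, 175]

Answer: 16
Key observation: The state at step 1, [175, 175, 175, 175], reappears at step 17 — and no state repeats earlier — so the cycle the system enters has period 16.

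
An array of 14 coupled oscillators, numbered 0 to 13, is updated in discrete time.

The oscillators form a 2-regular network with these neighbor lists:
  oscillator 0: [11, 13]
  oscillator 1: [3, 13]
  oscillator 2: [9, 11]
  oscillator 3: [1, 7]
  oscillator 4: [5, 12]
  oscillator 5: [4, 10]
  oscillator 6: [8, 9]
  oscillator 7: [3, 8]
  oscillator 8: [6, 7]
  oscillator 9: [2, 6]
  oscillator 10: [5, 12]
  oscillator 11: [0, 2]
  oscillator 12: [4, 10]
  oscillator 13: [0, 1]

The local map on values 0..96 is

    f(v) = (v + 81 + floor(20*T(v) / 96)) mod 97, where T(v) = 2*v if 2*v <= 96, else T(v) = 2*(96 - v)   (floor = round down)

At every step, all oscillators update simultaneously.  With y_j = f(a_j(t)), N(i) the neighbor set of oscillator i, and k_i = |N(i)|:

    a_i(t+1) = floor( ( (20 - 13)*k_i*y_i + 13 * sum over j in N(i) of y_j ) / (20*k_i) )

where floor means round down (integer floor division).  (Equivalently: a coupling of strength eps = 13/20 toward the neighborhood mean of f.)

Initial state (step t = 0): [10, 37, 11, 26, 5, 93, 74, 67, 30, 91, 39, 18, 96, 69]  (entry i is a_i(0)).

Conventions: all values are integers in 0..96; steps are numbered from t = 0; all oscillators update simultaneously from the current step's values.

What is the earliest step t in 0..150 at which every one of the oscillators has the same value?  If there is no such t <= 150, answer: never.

Answer: never
Key observation: The state at step 9 reappears at step 10 — the system is in a cycle of period 1 from step 9 on.  No step 0..10 is synchronized, and the cycle repeats forever, so no step up to 150 (or ever) has all oscillators equal.

Derivation:
t=0: [10, 37, 11, 26, 5, 93, 74, 67, 30, 91, 39, 18, 96, 69]  (not all equal)
t=1: [56, 39, 61, 39, 82, 68, 56, 37, 51, 79, 65, 65, 69, 64]  (not all equal)
t=2: [59, 46, 63, 38, 66, 64, 59, 42, 48, 61, 62, 58, 65, 52]  (not all equal)
t=3: [56, 46, 58, 42, 61, 61, 56, 43, 51, 59, 60, 58, 61, 53]  (not all equal)
t=4: [55, 48, 57, 45, 59, 59, 55, 46, 51, 57, 59, 56, 59, 53]  (not all equal)
t=5: [55, 51, 56, 49, 58, 58, 55, 49, 52, 56, 58, 56, 58, 54]  (not all equal)
t=6: [55, 53, 56, 52, 57, 57, 55, 52, 54, 56, 57, 56, 57, 54]  (not all equal)
t=7: [55, 54, 56, 54, 57, 57, 55, 54, 55, 56, 57, 56, 57, 55]  (not all equal)
t=8: [56, 55, 56, 55, 57, 57, 56, 55, 55, 56, 57, 56, 57, 55]  (not all equal)
t=9: [56, 56, 56, 56, 57, 57, 56, 56, 56, 56, 57, 56, 57, 56]  (not all equal)
t=10: [56, 56, 56, 56, 57, 57, 56, 56, 56, 56, 57, 56, 57, 56]  (not all equal)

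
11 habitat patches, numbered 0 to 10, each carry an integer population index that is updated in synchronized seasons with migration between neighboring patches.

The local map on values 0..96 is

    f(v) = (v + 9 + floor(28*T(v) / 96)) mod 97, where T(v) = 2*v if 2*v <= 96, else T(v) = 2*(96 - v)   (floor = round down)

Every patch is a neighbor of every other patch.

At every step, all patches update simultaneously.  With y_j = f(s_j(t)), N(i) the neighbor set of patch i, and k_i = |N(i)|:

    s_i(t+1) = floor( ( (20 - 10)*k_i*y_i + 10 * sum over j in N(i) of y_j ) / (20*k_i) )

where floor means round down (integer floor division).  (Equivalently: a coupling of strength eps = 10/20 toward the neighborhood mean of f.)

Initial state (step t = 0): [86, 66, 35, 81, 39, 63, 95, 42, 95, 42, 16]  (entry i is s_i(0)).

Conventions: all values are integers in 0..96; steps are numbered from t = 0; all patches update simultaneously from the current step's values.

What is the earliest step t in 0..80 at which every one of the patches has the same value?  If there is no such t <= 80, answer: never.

Answer: never
Key observation: The state at step 5 reappears at step 9 — the system is in a cycle of period 4 from step 5 on.  No step 0..9 is synchronized, and the cycle repeats forever, so no step up to 80 (or ever) has all patches equal.

Derivation:
t=0: [86, 66, 35, 81, 39, 63, 95, 42, 95, 42, 16]  (not all equal)
t=1: [27, 67, 54, 26, 57, 66, 29, 59, 29, 59, 41]  (not all equal)
t=2: [63, 82, 80, 63, 80, 82, 65, 81, 65, 81, 73]  (not all equal)
t=3: [64, 24, 23, 64, 23, 24, 64, 23, 64, 23, 66]  (not all equal)
t=4: [77, 57, 56, 77, 56, 57, 77, 56, 77, 56, 77]  (not all equal)
t=5: [26, 66, 66, 26, 66, 66, 26, 66, 26, 66, 26]  (not all equal)
t=6: [62, 81, 81, 62, 81, 81, 62, 81, 62, 81, 62]  (not all equal)
t=7: [63, 23, 23, 63, 23, 23, 63, 23, 63, 23, 63]  (not all equal)
t=8: [77, 56, 56, 77, 56, 56, 77, 56, 77, 56, 77]  (not all equal)
t=9: [26, 66, 66, 26, 66, 66, 26, 66, 26, 66, 26]  (not all equal)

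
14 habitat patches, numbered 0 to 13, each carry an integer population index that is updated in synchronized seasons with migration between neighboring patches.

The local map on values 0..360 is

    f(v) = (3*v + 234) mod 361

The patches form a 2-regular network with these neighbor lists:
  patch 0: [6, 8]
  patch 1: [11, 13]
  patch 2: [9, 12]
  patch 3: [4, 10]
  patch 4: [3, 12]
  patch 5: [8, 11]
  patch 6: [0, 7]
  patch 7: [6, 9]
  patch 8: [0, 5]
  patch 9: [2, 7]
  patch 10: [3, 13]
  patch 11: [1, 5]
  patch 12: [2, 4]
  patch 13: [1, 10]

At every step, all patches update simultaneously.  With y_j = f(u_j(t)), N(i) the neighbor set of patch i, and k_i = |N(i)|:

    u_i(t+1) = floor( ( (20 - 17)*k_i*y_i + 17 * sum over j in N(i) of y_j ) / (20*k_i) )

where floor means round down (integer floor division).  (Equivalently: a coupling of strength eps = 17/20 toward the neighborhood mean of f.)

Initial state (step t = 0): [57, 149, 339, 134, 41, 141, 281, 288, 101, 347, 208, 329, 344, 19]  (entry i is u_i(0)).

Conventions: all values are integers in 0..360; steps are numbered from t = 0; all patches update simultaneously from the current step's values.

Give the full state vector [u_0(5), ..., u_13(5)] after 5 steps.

Answer: [198, 138, 155, 195, 114, 256, 99, 205, 182, 192, 68, 201, 267, 68]

Derivation:
t=0: [57, 149, 339, 134, 41, 141, 281, 288, 101, 347, 208, 329, 344, 19]
t=1: [232, 230, 184, 250, 248, 177, 78, 234, 170, 106, 260, 282, 250, 237]
t=2: [86, 277, 202, 272, 261, 167, 195, 158, 109, 146, 249, 157, 175, 243]
t=3: [145, 300, 165, 284, 199, 233, 217, 225, 91, 244, 280, 202, 181, 292]
t=4: [177, 69, 128, 196, 41, 143, 234, 201, 242, 119, 65, 129, 57, 175]
t=5: [198, 138, 155, 195, 114, 256, 99, 205, 182, 192, 68, 201, 267, 68]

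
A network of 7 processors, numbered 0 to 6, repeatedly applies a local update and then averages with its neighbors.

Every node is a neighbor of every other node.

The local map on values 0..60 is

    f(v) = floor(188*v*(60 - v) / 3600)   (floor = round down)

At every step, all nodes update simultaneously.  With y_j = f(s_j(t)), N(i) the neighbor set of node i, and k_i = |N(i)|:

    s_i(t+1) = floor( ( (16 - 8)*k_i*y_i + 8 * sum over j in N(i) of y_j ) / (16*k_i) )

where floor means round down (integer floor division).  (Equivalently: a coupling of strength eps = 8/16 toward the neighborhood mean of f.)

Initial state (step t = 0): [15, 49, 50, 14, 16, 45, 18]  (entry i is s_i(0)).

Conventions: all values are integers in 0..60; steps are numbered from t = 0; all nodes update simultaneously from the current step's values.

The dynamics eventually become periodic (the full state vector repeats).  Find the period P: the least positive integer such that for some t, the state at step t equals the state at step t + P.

Answer: 2
Key observation: The state at step 4, [46, 46, 46, 46, 46, 46, 46], reappears at step 6 — and no state repeats earlier — so the cycle the system enters has period 2.

Derivation:
t=0: [15, 49, 50, 14, 16, 45, 18]
t=1: [33, 31, 30, 33, 34, 33, 35]
t=2: [46, 46, 46, 46, 46, 46, 45]
t=3: [33, 33, 33, 33, 33, 33, 34]
t=4: [46, 46, 46, 46, 46, 46, 46]
t=5: [33, 33, 33, 33, 33, 33, 33]
t=6: [46, 46, 46, 46, 46, 46, 46]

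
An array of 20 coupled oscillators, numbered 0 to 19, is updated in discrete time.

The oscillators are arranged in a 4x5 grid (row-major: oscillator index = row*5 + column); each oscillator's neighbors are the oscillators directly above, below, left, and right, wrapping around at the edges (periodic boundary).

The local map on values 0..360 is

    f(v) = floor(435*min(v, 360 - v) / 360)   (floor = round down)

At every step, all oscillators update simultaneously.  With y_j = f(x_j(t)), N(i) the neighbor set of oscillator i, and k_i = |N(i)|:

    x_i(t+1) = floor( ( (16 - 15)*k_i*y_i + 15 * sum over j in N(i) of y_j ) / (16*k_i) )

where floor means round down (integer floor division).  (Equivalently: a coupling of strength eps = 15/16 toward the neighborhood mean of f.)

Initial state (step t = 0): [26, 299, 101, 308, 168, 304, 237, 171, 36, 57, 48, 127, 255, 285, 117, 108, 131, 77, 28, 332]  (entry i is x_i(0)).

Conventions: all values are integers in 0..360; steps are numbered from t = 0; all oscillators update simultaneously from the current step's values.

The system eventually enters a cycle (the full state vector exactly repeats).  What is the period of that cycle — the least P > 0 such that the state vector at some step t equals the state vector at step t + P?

Simulating step by step:
t=0: [26, 299, 101, 308, 168, 304, 237, 171, 36, 57, 48, 127, 255, 285, 117, 108, 131, 77, 28, 332]
t=1: [112, 112, 109, 97, 58, 75, 126, 115, 102, 110, 118, 124, 134, 86, 67, 73, 115, 108, 67, 120]
t=2: [98, 138, 130, 102, 128, 137, 129, 141, 122, 93, 104, 148, 131, 110, 127, 136, 126, 127, 121, 83]
t=3: [159, 146, 153, 149, 115, 129, 168, 155, 135, 152, 162, 149, 158, 149, 119, 126, 164, 153, 128, 150]
t=4: [157, 193, 181, 161, 181, 190, 176, 185, 181, 151, 159, 195, 183, 163, 182, 189, 174, 181, 179, 148]
t=5: [205, 206, 206, 214, 187, 194, 204, 214, 197, 211, 205, 206, 205, 213, 188, 193, 205, 213, 197, 211]
t=6: [198, 186, 179, 195, 182, 186, 187, 188, 178, 201, 197, 187, 179, 195, 182, 186, 187, 188, 178, 201]
t=7: [210, 207, 206, 214, 195, 198, 209, 213, 200, 212, 210, 207, 206, 214, 196, 198, 209, 213, 200, 212]
t=8: [192, 182, 178, 191, 179, 181, 184, 186, 177, 195, 192, 182, 178, 191, 179, 181, 184, 186, 177, 195]
t=9: [214, 210, 210, 213, 202, 204, 213, 213, 204, 214, 214, 210, 210, 213, 202, 204, 213, 213, 204, 214]
t=10: [186, 177, 178, 186, 177, 176, 181, 181, 177, 188, 186, 177, 178, 186, 177, 176, 181, 181, 177, 188]
t=11: [212, 214, 213, 213, 208, 210, 213, 214, 210, 212, 212, 214, 213, 213, 208, 210, 213, 214, 210, 212]
t=12: [180, 177, 176, 180, 178, 177, 177, 177, 177, 181, 180, 177, 176, 180, 178, 177, 177, 177, 177, 181]
t=13: [213, 213, 213, 213, 216, 215, 213, 212, 215, 214, 213, 213, 213, 213, 216, 215, 213, 212, 215, 214]
t=14: [175, 177, 177, 175, 176, 176, 176, 176, 176, 174, 175, 177, 177, 175, 176, 176, 176, 176, 176, 174]
t=15: [212, 212, 212, 212, 210, 211, 212, 212, 211, 211, 212, 212, 212, 212, 210, 211, 212, 212, 211, 211]
t=16: [179, 178, 178, 179, 179, 178, 178, 178, 178, 180, 179, 178, 178, 179, 179, 178, 178, 178, 178, 180]
t=17: [215, 215, 215, 215, 216, 215, 215, 215, 215, 215, 215, 215, 215, 215, 216, 215, 215, 215, 215, 215]
t=18: [174, 175, 175, 174, 174, 175, 175, 175, 175, 174, 174, 175, 175, 174, 174, 175, 175, 175, 175, 174]
t=19: [210, 210, 210, 210, 210, 210, 211, 211, 210, 210, 210, 210, 210, 210, 210, 210, 211, 211, 210, 210]
t=20: [181, 180, 180, 181, 181, 180, 180, 180, 180, 181, 181, 180, 180, 181, 181, 180, 180, 180, 180, 181]
t=21: [216, 216, 216, 216, 216, 216, 217, 217, 216, 216, 216, 216, 216, 216, 216, 216, 217, 217, 216, 216]
t=22: [174, 173, 173, 174, 174, 173, 173, 173, 173, 174, 174, 173, 173, 174, 174, 173, 173, 173, 173, 174]
t=23: [209, 209, 209, 209, 210, 209, 209, 209, 209, 209, 209, 209, 209, 209, 210, 209, 209, 209, 209, 209]
t=24: [181, 182, 182, 181, 181, 182, 182, 182, 182, 181, 181, 182, 182, 181, 181, 182, 182, 182, 182, 181]
t=25: [215, 215, 215, 215, 216, 215, 215, 215, 215, 215, 215, 215, 215, 215, 216, 215, 215, 215, 215, 215]

Answer: 8
Key observation: The state at step 17, [215, 215, 215, 215, 216, 215, 215, 215, 215, 215, 215, 215, 215, 215, 216, 215, 215, 215, 215, 215], reappears at step 25 — and no state repeats earlier — so the cycle the system enters has period 8.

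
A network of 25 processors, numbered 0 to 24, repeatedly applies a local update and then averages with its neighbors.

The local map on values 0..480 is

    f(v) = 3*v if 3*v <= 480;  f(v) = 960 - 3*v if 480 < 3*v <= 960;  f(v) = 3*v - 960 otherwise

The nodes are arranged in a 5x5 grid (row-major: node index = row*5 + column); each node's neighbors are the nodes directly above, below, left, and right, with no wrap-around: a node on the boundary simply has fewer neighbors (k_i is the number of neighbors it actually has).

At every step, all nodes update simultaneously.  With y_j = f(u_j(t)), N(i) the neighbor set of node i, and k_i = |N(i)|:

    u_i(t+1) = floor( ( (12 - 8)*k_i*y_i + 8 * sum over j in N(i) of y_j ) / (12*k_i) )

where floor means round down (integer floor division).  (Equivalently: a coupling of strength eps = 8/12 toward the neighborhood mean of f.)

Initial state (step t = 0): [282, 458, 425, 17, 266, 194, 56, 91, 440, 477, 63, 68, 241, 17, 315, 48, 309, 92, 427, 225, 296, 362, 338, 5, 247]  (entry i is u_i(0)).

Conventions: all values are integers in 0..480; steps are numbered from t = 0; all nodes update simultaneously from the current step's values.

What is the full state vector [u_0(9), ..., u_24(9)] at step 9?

Answer: [249, 315, 333, 195, 145, 262, 290, 320, 189, 183, 216, 128, 155, 142, 199, 269, 109, 78, 96, 134, 312, 177, 144, 134, 153]

Derivation:
t=0: [282, 458, 425, 17, 266, 194, 56, 91, 440, 477, 63, 68, 241, 17, 315, 48, 309, 92, 427, 225, 296, 362, 338, 5, 247]
t=1: [302, 270, 269, 203, 228, 230, 267, 271, 261, 276, 224, 172, 213, 172, 184, 113, 136, 199, 211, 218, 114, 77, 110, 137, 173]
t=2: [158, 131, 195, 251, 253, 201, 221, 184, 238, 235, 330, 344, 340, 353, 332, 343, 365, 352, 363, 363, 304, 317, 333, 381, 386]
t=3: [408, 385, 349, 251, 221, 297, 304, 299, 243, 192, 120, 111, 132, 111, 119, 70, 86, 92, 127, 123, 42, 52, 77, 142, 170]
t=4: [176, 153, 132, 205, 296, 172, 126, 148, 241, 324, 256, 288, 299, 338, 360, 235, 248, 303, 361, 387, 164, 188, 267, 378, 415]
t=5: [445, 421, 409, 271, 143, 370, 366, 327, 221, 99, 240, 173, 128, 108, 99, 279, 205, 110, 121, 184, 373, 319, 191, 184, 220]
t=6: [276, 274, 193, 269, 291, 217, 198, 188, 230, 326, 238, 331, 314, 331, 327, 206, 264, 356, 366, 349, 95, 199, 293, 369, 372]
t=7: [193, 241, 279, 215, 86, 268, 268, 304, 190, 90, 234, 144, 101, 85, 37, 269, 197, 103, 108, 99, 330, 239, 164, 132, 130]
t=8: [258, 225, 174, 276, 281, 228, 197, 178, 278, 258, 250, 325, 275, 273, 219, 197, 312, 347, 317, 282, 142, 273, 366, 394, 361]
t=9: [249, 315, 333, 195, 145, 262, 290, 320, 189, 183, 216, 128, 155, 142, 199, 269, 109, 78, 96, 134, 312, 177, 144, 134, 153]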